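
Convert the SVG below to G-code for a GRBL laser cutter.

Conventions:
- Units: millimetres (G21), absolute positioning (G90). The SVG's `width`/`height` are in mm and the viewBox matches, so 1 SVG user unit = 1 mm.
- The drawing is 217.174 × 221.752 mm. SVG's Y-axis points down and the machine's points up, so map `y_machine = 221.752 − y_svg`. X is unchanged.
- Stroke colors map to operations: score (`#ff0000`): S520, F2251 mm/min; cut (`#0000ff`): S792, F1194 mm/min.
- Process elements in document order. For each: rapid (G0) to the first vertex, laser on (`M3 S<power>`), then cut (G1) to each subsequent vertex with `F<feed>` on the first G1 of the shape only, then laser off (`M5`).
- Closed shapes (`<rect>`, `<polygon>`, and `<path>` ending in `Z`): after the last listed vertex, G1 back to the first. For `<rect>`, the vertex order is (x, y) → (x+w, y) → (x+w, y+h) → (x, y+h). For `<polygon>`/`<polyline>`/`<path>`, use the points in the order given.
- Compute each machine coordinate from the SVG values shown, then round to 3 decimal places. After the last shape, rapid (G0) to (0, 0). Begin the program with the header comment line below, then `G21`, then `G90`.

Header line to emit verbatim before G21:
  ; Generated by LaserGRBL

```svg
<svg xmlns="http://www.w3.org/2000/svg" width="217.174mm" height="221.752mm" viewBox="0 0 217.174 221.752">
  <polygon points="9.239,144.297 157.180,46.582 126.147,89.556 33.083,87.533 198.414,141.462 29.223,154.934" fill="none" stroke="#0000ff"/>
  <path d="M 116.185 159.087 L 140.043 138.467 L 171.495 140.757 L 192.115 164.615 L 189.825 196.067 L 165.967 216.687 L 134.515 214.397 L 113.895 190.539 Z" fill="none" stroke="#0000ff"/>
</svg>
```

; Generated by LaserGRBL
G21
G90
G0 X9.239 Y77.455
M3 S792
G1 X157.180 Y175.170 F1194
G1 X126.147 Y132.196
G1 X33.083 Y134.219
G1 X198.414 Y80.290
G1 X29.223 Y66.818
G1 X9.239 Y77.455
M5
G0 X116.185 Y62.665
M3 S792
G1 X140.043 Y83.285 F1194
G1 X171.495 Y80.995
G1 X192.115 Y57.137
G1 X189.825 Y25.685
G1 X165.967 Y5.065
G1 X134.515 Y7.355
G1 X113.895 Y31.213
G1 X116.185 Y62.665
M5
G0 X0.000 Y0.000

Since the viewBox matches the mm dimensions, user units are millimetres directly. The only transform is the Y-flip y_m = 221.752 − y_svg.

Shape 1 is a closed polygon drawn with `<polygon>`. Its stroke #0000ff means cut at S792, F1194. After flipping Y the toolpath is (9.239,77.455) → (157.180,175.170) → (126.147,132.196) → (33.083,134.219) → (198.414,80.290) → (29.223,66.818) → (9.239,77.455), returning to the start.

Shape 2 is a regular polygon drawn with `<path>`. Its stroke #0000ff means cut at S792, F1194. After flipping Y the toolpath is (116.185,62.665) → (140.043,83.285) → (171.495,80.995) → (192.115,57.137) → (189.825,25.685) → (165.967,5.065) → (134.515,7.355) → (113.895,31.213) → (116.185,62.665), returning to the start.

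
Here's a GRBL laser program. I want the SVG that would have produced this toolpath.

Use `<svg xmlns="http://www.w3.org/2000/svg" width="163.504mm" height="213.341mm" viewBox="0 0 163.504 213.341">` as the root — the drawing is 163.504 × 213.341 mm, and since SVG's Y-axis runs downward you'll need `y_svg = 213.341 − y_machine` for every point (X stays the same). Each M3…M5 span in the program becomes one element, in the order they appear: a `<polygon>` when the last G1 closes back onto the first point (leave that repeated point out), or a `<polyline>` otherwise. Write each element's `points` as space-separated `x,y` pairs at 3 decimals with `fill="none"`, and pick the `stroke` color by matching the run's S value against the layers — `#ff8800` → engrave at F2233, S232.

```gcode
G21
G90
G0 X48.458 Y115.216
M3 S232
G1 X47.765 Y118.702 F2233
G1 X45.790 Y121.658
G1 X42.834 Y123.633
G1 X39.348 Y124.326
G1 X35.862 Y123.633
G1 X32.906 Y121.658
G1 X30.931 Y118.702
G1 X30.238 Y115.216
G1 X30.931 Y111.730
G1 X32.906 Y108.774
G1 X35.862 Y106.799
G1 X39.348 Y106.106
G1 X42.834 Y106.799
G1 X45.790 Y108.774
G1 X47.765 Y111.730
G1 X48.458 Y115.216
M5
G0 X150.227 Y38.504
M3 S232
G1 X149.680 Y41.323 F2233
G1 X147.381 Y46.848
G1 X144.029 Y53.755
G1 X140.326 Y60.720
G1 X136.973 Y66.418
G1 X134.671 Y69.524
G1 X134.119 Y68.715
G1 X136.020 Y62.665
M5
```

<svg xmlns="http://www.w3.org/2000/svg" width="163.504mm" height="213.341mm" viewBox="0 0 163.504 213.341">
  <polygon points="48.458,98.125 47.765,94.639 45.790,91.683 42.834,89.708 39.348,89.015 35.862,89.708 32.906,91.683 30.931,94.639 30.238,98.125 30.931,101.611 32.906,104.567 35.862,106.542 39.348,107.235 42.834,106.542 45.790,104.567 47.765,101.611" fill="none" stroke="#ff8800"/>
  <polyline points="150.227,174.837 149.680,172.018 147.381,166.493 144.029,159.586 140.326,152.621 136.973,146.923 134.671,143.817 134.119,144.626 136.020,150.676" fill="none" stroke="#ff8800"/>
</svg>

Each laser-on run becomes one SVG element. Flip Y back into SVG space with y_svg = 213.341 − y_machine. Every run uses S232, so all elements get stroke `#ff8800` (engrave).

Run 1: The run returns to its start, so emit a `<polygon>` with points (Y-flipped): 48.458,98.125 47.765,94.639 45.790,91.683 42.834,89.708 39.348,89.015 35.862,89.708 32.906,91.683 30.931,94.639 30.238,98.125 30.931,101.611 32.906,104.567 35.862,106.542 39.348,107.235 42.834,106.542 45.790,104.567 47.765,101.611.

Run 2: The run is open, so emit a `<polyline>` with points (Y-flipped): 150.227,174.837 149.680,172.018 147.381,166.493 144.029,159.586 140.326,152.621 136.973,146.923 134.671,143.817 134.119,144.626 136.020,150.676.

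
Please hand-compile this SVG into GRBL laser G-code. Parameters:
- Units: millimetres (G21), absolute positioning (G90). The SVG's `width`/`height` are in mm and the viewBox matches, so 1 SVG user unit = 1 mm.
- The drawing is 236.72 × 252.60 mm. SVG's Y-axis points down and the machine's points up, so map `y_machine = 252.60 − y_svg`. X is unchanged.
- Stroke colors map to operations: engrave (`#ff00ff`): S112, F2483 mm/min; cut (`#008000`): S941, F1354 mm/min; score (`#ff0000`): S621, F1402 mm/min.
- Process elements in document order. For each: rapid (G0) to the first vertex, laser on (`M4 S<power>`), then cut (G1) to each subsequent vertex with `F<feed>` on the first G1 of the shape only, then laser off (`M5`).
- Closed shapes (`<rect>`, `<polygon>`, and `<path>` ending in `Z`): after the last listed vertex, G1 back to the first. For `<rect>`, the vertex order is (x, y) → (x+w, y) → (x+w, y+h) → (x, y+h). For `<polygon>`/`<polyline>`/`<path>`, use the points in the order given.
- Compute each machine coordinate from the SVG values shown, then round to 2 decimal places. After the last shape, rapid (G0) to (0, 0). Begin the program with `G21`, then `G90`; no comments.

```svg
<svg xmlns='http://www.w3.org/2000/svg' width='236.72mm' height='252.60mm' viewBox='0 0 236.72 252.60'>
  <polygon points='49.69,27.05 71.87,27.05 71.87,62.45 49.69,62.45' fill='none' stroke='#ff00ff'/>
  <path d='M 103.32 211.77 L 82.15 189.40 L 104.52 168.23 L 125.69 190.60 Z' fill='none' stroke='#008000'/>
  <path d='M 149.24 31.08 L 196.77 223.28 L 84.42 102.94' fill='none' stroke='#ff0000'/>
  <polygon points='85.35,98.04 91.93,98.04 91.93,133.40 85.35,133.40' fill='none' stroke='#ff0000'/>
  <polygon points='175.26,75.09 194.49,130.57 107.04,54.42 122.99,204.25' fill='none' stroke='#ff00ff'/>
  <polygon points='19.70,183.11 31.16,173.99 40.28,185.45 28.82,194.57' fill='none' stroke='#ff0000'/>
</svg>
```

Since the viewBox matches the mm dimensions, user units are millimetres directly. The only transform is the Y-flip y_m = 252.60 − y_svg.

Shape 1 is a rectangle drawn with `<polygon>`. Its stroke #ff00ff means engrave at S112, F2483. After flipping Y the toolpath is (49.69,225.55) → (71.87,225.55) → (71.87,190.15) → (49.69,190.15) → (49.69,225.55), returning to the start.

Shape 2 is a regular polygon drawn with `<path>`. Its stroke #008000 means cut at S941, F1354. After flipping Y the toolpath is (103.32,40.83) → (82.15,63.20) → (104.52,84.37) → (125.69,62.00) → (103.32,40.83), returning to the start.

Shape 3 is a open polyline drawn with `<path>`. Its stroke #ff0000 means score at S621, F1402. After flipping Y the toolpath is (149.24,221.52) → (196.77,29.32) → (84.42,149.66).

Shape 4 is a rectangle drawn with `<polygon>`. Its stroke #ff0000 means score at S621, F1402. After flipping Y the toolpath is (85.35,154.56) → (91.93,154.56) → (91.93,119.20) → (85.35,119.20) → (85.35,154.56), returning to the start.

Shape 5 is a closed polygon drawn with `<polygon>`. Its stroke #ff00ff means engrave at S112, F2483. After flipping Y the toolpath is (175.26,177.51) → (194.49,122.03) → (107.04,198.18) → (122.99,48.35) → (175.26,177.51), returning to the start.

Shape 6 is a regular polygon drawn with `<polygon>`. Its stroke #ff0000 means score at S621, F1402. After flipping Y the toolpath is (19.70,69.49) → (31.16,78.61) → (40.28,67.15) → (28.82,58.03) → (19.70,69.49), returning to the start.

G21
G90
G0 X49.69 Y225.55
M4 S112
G1 X71.87 Y225.55 F2483
G1 X71.87 Y190.15
G1 X49.69 Y190.15
G1 X49.69 Y225.55
M5
G0 X103.32 Y40.83
M4 S941
G1 X82.15 Y63.20 F1354
G1 X104.52 Y84.37
G1 X125.69 Y62.00
G1 X103.32 Y40.83
M5
G0 X149.24 Y221.52
M4 S621
G1 X196.77 Y29.32 F1402
G1 X84.42 Y149.66
M5
G0 X85.35 Y154.56
M4 S621
G1 X91.93 Y154.56 F1402
G1 X91.93 Y119.20
G1 X85.35 Y119.20
G1 X85.35 Y154.56
M5
G0 X175.26 Y177.51
M4 S112
G1 X194.49 Y122.03 F2483
G1 X107.04 Y198.18
G1 X122.99 Y48.35
G1 X175.26 Y177.51
M5
G0 X19.70 Y69.49
M4 S621
G1 X31.16 Y78.61 F1402
G1 X40.28 Y67.15
G1 X28.82 Y58.03
G1 X19.70 Y69.49
M5
G0 X0.00 Y0.00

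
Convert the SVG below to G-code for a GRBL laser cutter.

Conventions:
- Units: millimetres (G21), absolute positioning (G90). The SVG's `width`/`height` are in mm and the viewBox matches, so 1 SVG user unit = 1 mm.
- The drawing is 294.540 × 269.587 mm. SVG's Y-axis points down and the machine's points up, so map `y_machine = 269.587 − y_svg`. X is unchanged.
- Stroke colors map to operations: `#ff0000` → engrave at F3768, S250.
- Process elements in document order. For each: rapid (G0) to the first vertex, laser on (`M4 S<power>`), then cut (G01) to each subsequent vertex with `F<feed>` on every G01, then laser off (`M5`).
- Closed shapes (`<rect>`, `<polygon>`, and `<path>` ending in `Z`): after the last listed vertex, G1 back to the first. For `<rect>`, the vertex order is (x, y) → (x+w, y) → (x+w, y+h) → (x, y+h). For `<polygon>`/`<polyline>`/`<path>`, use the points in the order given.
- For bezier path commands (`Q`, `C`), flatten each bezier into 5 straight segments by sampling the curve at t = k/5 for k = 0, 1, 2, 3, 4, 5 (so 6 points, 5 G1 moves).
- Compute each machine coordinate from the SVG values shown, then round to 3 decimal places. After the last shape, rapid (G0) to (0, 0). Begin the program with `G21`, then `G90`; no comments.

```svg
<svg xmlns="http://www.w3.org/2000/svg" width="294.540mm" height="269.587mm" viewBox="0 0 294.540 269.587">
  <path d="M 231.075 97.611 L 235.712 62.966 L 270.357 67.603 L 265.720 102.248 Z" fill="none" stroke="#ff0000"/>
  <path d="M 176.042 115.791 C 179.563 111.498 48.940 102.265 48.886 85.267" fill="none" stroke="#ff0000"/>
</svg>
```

viewBox `0 0 294.540 269.587` with mm width/height → 1 unit = 1 mm. Flip: y_m = 269.587 − y_svg.

**Shape 1** — `<path>` regular polygon, stroke `#ff0000` → engrave (S250, F3768). Machine vertices: (231.075,171.976) → (235.712,206.621) → (270.357,201.984) → (265.720,167.339) → (231.075,171.976). Closed: final G1 returns to the first vertex.

**Shape 2** — `<path>` cubic bezier, stroke `#ff0000` → engrave (S250, F3768). Control points (SVG): P0=(176.042,115.791), P1=(179.563,111.498), P2=(48.940,102.265), P3=(48.886,85.267); sampled at t=k/5. Machine vertices: (176.042,153.796) → (164.175,156.987) → (132.820,161.500) → (94.682,167.469) → (62.469,175.030) → (48.886,184.320). Open path.

G21
G90
G0 X231.075 Y171.976
M4 S250
G01 X235.712 Y206.621 F3768
G01 X270.357 Y201.984 F3768
G01 X265.720 Y167.339 F3768
G01 X231.075 Y171.976 F3768
M5
G0 X176.042 Y153.796
M4 S250
G01 X164.175 Y156.987 F3768
G01 X132.820 Y161.500 F3768
G01 X94.682 Y167.469 F3768
G01 X62.469 Y175.030 F3768
G01 X48.886 Y184.320 F3768
M5
G0 X0.000 Y0.000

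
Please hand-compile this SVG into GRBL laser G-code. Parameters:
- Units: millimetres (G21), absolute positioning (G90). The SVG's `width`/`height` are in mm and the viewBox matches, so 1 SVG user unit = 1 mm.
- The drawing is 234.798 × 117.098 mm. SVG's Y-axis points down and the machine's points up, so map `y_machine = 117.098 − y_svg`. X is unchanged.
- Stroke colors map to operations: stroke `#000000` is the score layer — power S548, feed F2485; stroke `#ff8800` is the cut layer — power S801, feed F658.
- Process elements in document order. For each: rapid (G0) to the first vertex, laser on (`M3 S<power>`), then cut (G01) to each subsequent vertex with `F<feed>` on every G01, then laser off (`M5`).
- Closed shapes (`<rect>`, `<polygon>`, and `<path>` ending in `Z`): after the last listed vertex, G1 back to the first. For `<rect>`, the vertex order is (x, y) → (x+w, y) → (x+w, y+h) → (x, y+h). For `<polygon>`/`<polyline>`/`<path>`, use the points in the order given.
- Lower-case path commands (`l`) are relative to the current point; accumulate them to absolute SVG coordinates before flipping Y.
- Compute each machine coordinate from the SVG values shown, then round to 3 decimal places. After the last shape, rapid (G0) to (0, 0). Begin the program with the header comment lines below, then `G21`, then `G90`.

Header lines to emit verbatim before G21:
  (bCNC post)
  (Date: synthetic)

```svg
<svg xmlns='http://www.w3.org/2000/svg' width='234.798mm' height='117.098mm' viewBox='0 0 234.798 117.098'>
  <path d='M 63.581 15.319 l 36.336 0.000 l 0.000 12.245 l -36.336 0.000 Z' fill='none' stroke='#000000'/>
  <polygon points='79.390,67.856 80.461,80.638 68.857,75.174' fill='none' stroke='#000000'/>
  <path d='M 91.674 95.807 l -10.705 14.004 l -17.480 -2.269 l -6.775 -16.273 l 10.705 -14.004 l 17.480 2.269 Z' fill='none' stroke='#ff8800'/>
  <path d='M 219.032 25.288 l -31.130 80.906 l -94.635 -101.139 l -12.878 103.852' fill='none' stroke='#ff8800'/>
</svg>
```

viewBox `0 0 234.798 117.098` with mm width/height → 1 unit = 1 mm. Flip: y_m = 117.098 − y_svg.

**Shape 1** — `<path>` rectangle, stroke `#000000` → score (S548, F2485). Machine vertices: (63.581,101.779) → (99.917,101.779) → (99.917,89.534) → (63.581,89.534) → (63.581,101.779). Closed: final G1 returns to the first vertex.

**Shape 2** — `<polygon>` regular polygon, stroke `#000000` → score (S548, F2485). Machine vertices: (79.390,49.242) → (80.461,36.460) → (68.857,41.924) → (79.390,49.242). Closed: final G1 returns to the first vertex.

**Shape 3** — `<path>` regular polygon, stroke `#ff8800` → cut (S801, F658). Machine vertices: (91.674,21.291) → (80.969,7.287) → (63.489,9.556) → (56.714,25.829) → (67.419,39.833) → (84.899,37.564) → (91.674,21.291). Closed: final G1 returns to the first vertex.

**Shape 4** — `<path>` open polyline, stroke `#ff8800` → cut (S801, F658). Machine vertices: (219.032,91.810) → (187.902,10.904) → (93.267,112.043) → (80.389,8.191). Open path.

(bCNC post)
(Date: synthetic)
G21
G90
G0 X63.581 Y101.779
M3 S548
G01 X99.917 Y101.779 F2485
G01 X99.917 Y89.534 F2485
G01 X63.581 Y89.534 F2485
G01 X63.581 Y101.779 F2485
M5
G0 X79.390 Y49.242
M3 S548
G01 X80.461 Y36.460 F2485
G01 X68.857 Y41.924 F2485
G01 X79.390 Y49.242 F2485
M5
G0 X91.674 Y21.291
M3 S801
G01 X80.969 Y7.287 F658
G01 X63.489 Y9.556 F658
G01 X56.714 Y25.829 F658
G01 X67.419 Y39.833 F658
G01 X84.899 Y37.564 F658
G01 X91.674 Y21.291 F658
M5
G0 X219.032 Y91.810
M3 S801
G01 X187.902 Y10.904 F658
G01 X93.267 Y112.043 F658
G01 X80.389 Y8.191 F658
M5
G0 X0.000 Y0.000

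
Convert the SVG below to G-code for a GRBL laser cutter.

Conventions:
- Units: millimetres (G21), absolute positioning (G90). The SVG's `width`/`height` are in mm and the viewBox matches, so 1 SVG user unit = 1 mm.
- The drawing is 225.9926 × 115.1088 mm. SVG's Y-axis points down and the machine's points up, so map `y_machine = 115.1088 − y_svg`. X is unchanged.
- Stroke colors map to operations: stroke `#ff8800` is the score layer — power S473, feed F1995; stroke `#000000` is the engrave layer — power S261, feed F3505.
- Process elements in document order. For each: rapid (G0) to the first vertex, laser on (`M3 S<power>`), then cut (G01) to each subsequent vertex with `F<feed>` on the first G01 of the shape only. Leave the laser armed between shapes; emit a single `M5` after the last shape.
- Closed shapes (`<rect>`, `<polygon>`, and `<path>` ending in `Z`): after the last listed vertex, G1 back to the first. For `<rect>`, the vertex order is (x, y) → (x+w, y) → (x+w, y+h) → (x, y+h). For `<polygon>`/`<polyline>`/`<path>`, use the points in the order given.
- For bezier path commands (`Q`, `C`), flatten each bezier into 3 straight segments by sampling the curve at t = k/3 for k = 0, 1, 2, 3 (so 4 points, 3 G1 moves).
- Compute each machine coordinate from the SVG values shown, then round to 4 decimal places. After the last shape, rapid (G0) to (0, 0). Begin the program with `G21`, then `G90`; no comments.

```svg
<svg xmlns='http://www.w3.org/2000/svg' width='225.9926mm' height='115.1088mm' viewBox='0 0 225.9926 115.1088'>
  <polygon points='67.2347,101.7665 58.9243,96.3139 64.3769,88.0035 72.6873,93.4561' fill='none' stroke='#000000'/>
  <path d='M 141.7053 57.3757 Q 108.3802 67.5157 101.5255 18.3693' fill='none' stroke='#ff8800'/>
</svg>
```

G21
G90
G0 X67.2347 Y13.3423
M3 S261
G01 X58.9243 Y18.7949 F3505
G01 X64.3769 Y27.1053
G01 X72.6873 Y21.6527
G01 X67.2347 Y13.3423
G0 X141.7053 Y57.7331
M3 S473
G01 X122.4297 Y57.5605 F1995
G01 X109.0365 Y70.5626
G01 X101.5255 Y96.7395
M5
G0 X0.0000 Y0.0000

viewBox `0 0 225.9926 115.1088` with mm width/height → 1 unit = 1 mm. Flip: y_m = 115.1088 − y_svg.

**Shape 1** — `<polygon>` regular polygon, stroke `#000000` → engrave (S261, F3505). Machine vertices: (67.2347,13.3423) → (58.9243,18.7949) → (64.3769,27.1053) → (72.6873,21.6527) → (67.2347,13.3423). Closed: final G1 returns to the first vertex.

**Shape 2** — `<path>` quadratic bezier, stroke `#ff8800` → score (S473, F1995). Control points (SVG): P0=(141.7053,57.3757), P1=(108.3802,67.5157), P2=(101.5255,18.3693); sampled at t=k/3. Machine vertices: (141.7053,57.7331) → (122.4297,57.5605) → (109.0365,70.5626) → (101.5255,96.7395). Open path.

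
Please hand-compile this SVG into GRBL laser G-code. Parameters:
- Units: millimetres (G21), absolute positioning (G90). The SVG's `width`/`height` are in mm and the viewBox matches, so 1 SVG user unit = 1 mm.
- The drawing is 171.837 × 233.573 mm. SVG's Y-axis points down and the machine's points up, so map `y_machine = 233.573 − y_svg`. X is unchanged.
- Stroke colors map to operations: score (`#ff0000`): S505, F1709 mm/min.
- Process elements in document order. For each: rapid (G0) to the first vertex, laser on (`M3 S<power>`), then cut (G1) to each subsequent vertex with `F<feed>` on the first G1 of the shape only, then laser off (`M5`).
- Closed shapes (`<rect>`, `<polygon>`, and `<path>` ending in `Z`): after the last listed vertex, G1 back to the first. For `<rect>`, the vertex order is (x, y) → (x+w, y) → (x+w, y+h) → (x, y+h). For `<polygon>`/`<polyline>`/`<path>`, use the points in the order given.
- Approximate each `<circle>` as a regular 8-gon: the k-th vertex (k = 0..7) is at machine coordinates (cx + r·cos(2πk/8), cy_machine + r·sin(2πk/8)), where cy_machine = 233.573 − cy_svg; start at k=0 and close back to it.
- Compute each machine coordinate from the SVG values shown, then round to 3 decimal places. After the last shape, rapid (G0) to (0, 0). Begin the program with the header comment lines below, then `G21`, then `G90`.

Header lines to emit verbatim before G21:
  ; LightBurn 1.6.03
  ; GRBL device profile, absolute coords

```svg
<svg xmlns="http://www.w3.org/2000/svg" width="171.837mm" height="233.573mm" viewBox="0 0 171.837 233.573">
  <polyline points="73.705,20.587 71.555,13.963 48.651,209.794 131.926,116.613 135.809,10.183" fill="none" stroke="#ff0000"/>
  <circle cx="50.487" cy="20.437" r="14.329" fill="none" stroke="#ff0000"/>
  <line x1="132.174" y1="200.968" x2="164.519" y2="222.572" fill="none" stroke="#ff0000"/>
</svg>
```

1 u = 1 mm; y_m = 233.573 − y.

[1] `<polyline>` open polyline, #ff0000→score S505 F1709: (73.705,212.986) → (71.555,219.610) → (48.651,23.779) → (131.926,116.960) → (135.809,223.390)

[2] `<circle>` circle, #ff0000→score S505 F1709: (64.816,213.136) → (60.619,223.268) → (50.487,227.465) → (40.355,223.268) → (36.158,213.136) → (40.355,203.004) → (50.487,198.807) → (60.619,203.004) → (64.816,213.136) (closed)

[3] `<line>` line segment, #ff0000→score S505 F1709: (132.174,32.605) → (164.519,11.001)

; LightBurn 1.6.03
; GRBL device profile, absolute coords
G21
G90
G0 X73.705 Y212.986
M3 S505
G1 X71.555 Y219.610 F1709
G1 X48.651 Y23.779
G1 X131.926 Y116.960
G1 X135.809 Y223.390
M5
G0 X64.816 Y213.136
M3 S505
G1 X60.619 Y223.268 F1709
G1 X50.487 Y227.465
G1 X40.355 Y223.268
G1 X36.158 Y213.136
G1 X40.355 Y203.004
G1 X50.487 Y198.807
G1 X60.619 Y203.004
G1 X64.816 Y213.136
M5
G0 X132.174 Y32.605
M3 S505
G1 X164.519 Y11.001 F1709
M5
G0 X0.000 Y0.000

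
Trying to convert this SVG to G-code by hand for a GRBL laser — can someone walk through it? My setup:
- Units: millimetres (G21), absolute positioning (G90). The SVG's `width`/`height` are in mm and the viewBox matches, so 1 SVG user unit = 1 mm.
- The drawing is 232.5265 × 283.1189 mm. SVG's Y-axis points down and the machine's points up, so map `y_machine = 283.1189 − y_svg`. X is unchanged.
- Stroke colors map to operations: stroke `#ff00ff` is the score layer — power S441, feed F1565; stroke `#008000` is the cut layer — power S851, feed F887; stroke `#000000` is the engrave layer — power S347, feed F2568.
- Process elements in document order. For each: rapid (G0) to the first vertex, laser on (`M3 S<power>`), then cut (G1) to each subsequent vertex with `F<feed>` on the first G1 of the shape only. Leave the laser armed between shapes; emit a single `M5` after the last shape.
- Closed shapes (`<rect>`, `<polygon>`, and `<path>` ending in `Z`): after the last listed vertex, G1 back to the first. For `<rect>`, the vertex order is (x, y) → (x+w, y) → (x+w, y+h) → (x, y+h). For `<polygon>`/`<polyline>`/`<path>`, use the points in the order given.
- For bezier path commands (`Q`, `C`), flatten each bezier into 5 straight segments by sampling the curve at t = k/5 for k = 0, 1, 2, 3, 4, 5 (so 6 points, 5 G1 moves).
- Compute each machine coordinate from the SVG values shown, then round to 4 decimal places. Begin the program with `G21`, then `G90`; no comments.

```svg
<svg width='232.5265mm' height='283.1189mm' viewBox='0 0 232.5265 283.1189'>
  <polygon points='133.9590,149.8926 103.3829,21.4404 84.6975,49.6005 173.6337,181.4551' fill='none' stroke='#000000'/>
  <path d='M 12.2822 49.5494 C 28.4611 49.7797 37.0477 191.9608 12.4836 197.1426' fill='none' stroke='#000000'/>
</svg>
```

G21
G90
G0 X133.9590 Y133.2263
M3 S347
G1 X103.3829 Y261.6785 F2568
G1 X84.6975 Y233.5184
G1 X173.6337 Y101.6638
G1 X133.9590 Y133.2263
G0 X12.2822 Y233.5695
M3 S347
G1 X20.8740 Y218.6288 F2568
G1 X26.4168 Y183.0096
G1 X27.6839 Y140.1013
G1 X23.4484 Y103.2937
G1 X12.4836 Y85.9763
M5

Since the viewBox matches the mm dimensions, user units are millimetres directly. The only transform is the Y-flip y_m = 283.1189 − y_svg.

Shape 1 is a closed polygon drawn with `<polygon>`. Its stroke #000000 means engrave at S347, F2568. After flipping Y the toolpath is (133.9590,133.2263) → (103.3829,261.6785) → (84.6975,233.5184) → (173.6337,101.6638) → (133.9590,133.2263), returning to the start.

Shape 2 is a cubic bezier drawn with `<path>`. Its stroke #000000 means engrave at S347, F2568. After flipping Y the toolpath is (12.2822,233.5695) → (20.8740,218.6288) → (26.4168,183.0096) → (27.6839,140.1013) → (23.4484,103.2937) → (12.4836,85.9763).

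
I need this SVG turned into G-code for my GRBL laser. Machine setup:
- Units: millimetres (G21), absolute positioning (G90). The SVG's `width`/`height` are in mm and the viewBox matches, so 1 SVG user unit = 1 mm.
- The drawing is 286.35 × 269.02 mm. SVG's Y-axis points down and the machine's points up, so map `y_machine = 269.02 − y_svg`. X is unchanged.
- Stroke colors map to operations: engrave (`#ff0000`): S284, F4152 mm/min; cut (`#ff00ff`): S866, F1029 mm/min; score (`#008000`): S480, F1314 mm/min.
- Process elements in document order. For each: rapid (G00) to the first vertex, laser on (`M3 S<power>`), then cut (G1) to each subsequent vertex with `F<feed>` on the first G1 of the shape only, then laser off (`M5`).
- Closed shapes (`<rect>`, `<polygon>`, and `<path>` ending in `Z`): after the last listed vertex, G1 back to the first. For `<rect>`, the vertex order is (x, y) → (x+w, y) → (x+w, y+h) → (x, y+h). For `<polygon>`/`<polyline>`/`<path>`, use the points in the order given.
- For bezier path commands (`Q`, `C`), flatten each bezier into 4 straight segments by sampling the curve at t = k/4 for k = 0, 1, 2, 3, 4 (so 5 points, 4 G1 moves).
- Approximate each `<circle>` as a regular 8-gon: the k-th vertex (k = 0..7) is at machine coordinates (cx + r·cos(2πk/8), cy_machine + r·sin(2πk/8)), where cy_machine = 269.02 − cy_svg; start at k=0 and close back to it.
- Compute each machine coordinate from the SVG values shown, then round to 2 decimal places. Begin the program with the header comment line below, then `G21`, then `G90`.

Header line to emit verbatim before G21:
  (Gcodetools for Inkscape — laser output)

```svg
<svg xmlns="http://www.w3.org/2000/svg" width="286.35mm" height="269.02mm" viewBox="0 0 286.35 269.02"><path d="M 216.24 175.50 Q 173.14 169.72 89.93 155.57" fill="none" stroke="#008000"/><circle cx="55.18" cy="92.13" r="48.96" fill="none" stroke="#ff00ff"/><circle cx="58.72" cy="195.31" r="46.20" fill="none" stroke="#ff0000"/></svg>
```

(Gcodetools for Inkscape — laser output)
G21
G90
G00 X216.24 Y93.52
M3 S480
G1 X192.18 Y96.93 F1314
G1 X163.11 Y101.39
G1 X129.03 Y106.90
G1 X89.93 Y113.45
M5
G00 X104.14 Y176.89
M3 S866
G1 X89.80 Y211.51 F1029
G1 X55.18 Y225.85
G1 X20.56 Y211.51
G1 X6.22 Y176.89
G1 X20.56 Y142.27
G1 X55.18 Y127.93
G1 X89.80 Y142.27
G1 X104.14 Y176.89
M5
G00 X104.92 Y73.71
M3 S284
G1 X91.39 Y106.38 F4152
G1 X58.72 Y119.91
G1 X26.05 Y106.38
G1 X12.52 Y73.71
G1 X26.05 Y41.04
G1 X58.72 Y27.51
G1 X91.39 Y41.04
G1 X104.92 Y73.71
M5

viewBox `0 0 286.35 269.02` with mm width/height → 1 unit = 1 mm. Flip: y_m = 269.02 − y_svg.

**Shape 1** — `<path>` quadratic bezier, stroke `#008000` → score (S480, F1314). Control points (SVG): P0=(216.24,175.50), P1=(173.14,169.72), P2=(89.93,155.57); sampled at t=k/4. Machine vertices: (216.24,93.52) → (192.18,96.93) → (163.11,101.39) → (129.03,106.90) → (89.93,113.45). Open path.

**Shape 2** — `<circle>` circle, stroke `#ff00ff` → cut (S866, F1029). Machine vertices: (104.14,176.89) → (89.80,211.51) → (55.18,225.85) → (20.56,211.51) → (6.22,176.89) → (20.56,142.27) → (55.18,127.93) → (89.80,142.27) → (104.14,176.89). Closed: final G1 returns to the first vertex.

**Shape 3** — `<circle>` circle, stroke `#ff0000` → engrave (S284, F4152). Machine vertices: (104.92,73.71) → (91.39,106.38) → (58.72,119.91) → (26.05,106.38) → (12.52,73.71) → (26.05,41.04) → (58.72,27.51) → (91.39,41.04) → (104.92,73.71). Closed: final G1 returns to the first vertex.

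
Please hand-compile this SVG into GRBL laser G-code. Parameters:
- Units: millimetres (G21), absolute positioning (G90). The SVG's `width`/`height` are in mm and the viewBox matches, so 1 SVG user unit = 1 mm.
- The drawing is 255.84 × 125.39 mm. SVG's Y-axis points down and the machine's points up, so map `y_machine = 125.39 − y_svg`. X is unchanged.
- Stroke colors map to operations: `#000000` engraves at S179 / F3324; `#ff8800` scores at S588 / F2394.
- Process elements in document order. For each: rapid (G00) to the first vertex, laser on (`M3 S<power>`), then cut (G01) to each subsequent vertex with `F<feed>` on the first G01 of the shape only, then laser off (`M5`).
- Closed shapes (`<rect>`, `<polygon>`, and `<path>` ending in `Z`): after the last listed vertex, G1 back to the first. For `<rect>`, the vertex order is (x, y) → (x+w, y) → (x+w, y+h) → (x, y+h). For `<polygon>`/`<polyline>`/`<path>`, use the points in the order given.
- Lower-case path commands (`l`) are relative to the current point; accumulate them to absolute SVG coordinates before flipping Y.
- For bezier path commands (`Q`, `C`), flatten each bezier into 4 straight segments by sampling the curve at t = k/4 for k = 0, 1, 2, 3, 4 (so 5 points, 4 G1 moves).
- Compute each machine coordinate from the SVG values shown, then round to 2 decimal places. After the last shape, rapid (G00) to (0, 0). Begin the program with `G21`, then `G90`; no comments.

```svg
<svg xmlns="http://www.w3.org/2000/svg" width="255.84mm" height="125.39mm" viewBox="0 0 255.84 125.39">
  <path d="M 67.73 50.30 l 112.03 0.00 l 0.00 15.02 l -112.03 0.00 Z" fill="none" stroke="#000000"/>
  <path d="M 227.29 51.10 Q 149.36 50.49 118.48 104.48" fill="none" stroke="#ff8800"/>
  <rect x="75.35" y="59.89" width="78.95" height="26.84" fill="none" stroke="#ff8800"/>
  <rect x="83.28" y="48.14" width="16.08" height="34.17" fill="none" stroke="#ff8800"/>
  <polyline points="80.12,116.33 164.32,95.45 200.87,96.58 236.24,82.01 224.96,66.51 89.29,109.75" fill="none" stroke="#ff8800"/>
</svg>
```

G21
G90
G00 X67.73 Y75.09
M3 S179
G01 X179.76 Y75.09 F3324
G01 X179.76 Y60.07
G01 X67.73 Y60.07
G01 X67.73 Y75.09
M5
G00 X227.29 Y74.29
M3 S588
G01 X191.27 Y71.18 F2394
G01 X161.12 Y61.25
G01 X136.86 Y44.49
G01 X118.48 Y20.91
M5
G00 X75.35 Y65.50
M3 S588
G01 X154.30 Y65.50 F2394
G01 X154.30 Y38.66
G01 X75.35 Y38.66
G01 X75.35 Y65.50
M5
G00 X83.28 Y77.25
M3 S588
G01 X99.36 Y77.25 F2394
G01 X99.36 Y43.08
G01 X83.28 Y43.08
G01 X83.28 Y77.25
M5
G00 X80.12 Y9.06
M3 S588
G01 X164.32 Y29.94 F2394
G01 X200.87 Y28.81
G01 X236.24 Y43.38
G01 X224.96 Y58.88
G01 X89.29 Y15.64
M5
G00 X0.00 Y0.00

Since the viewBox matches the mm dimensions, user units are millimetres directly. The only transform is the Y-flip y_m = 125.39 − y_svg.

Shape 1 is a rectangle drawn with `<path>`. Its stroke #000000 means engrave at S179, F3324. After flipping Y the toolpath is (67.73,75.09) → (179.76,75.09) → (179.76,60.07) → (67.73,60.07) → (67.73,75.09), returning to the start.

Shape 2 is a quadratic bezier drawn with `<path>`. Its stroke #ff8800 means score at S588, F2394. After flipping Y the toolpath is (227.29,74.29) → (191.27,71.18) → (161.12,61.25) → (136.86,44.49) → (118.48,20.91).

Shape 3 is a rectangle drawn with `<rect>`. Its stroke #ff8800 means score at S588, F2394. After flipping Y the toolpath is (75.35,65.50) → (154.30,65.50) → (154.30,38.66) → (75.35,38.66) → (75.35,65.50), returning to the start.

Shape 4 is a rectangle drawn with `<rect>`. Its stroke #ff8800 means score at S588, F2394. After flipping Y the toolpath is (83.28,77.25) → (99.36,77.25) → (99.36,43.08) → (83.28,43.08) → (83.28,77.25), returning to the start.

Shape 5 is a open polyline drawn with `<polyline>`. Its stroke #ff8800 means score at S588, F2394. After flipping Y the toolpath is (80.12,9.06) → (164.32,29.94) → (200.87,28.81) → (236.24,43.38) → (224.96,58.88) → (89.29,15.64).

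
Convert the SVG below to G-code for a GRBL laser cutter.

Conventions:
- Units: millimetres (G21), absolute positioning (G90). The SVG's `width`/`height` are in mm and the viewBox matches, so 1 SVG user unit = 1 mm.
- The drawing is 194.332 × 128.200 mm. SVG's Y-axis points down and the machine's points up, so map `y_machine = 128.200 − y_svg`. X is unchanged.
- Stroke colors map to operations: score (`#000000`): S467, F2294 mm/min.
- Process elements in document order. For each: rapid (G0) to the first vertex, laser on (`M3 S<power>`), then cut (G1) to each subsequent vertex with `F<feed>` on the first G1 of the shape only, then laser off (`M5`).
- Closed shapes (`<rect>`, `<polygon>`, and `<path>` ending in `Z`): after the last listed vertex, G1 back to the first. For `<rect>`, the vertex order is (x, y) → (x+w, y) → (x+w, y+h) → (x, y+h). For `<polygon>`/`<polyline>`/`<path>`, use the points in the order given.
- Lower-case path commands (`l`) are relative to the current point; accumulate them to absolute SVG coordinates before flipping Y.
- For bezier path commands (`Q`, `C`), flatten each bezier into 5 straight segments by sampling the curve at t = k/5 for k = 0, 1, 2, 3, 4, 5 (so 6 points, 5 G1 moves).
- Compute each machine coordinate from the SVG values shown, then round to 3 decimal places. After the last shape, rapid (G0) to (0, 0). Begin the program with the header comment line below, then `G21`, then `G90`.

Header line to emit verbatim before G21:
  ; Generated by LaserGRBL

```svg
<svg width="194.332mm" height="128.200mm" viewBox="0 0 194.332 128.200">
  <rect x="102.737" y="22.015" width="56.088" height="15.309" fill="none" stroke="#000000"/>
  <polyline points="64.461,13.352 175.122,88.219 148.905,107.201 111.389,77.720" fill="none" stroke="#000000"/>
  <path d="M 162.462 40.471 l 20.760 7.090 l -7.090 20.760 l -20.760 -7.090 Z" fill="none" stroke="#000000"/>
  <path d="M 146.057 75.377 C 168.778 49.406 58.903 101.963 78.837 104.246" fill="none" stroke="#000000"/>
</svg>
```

; Generated by LaserGRBL
G21
G90
G0 X102.737 Y106.185
M3 S467
G1 X158.825 Y106.185 F2294
G1 X158.825 Y90.876
G1 X102.737 Y90.876
G1 X102.737 Y106.185
M5
G0 X64.461 Y114.848
M3 S467
G1 X175.122 Y39.981 F2294
G1 X148.905 Y20.999
G1 X111.389 Y50.480
M5
G0 X162.462 Y87.729
M3 S467
G1 X183.222 Y80.639 F2294
G1 X176.132 Y59.879
G1 X155.372 Y66.969
G1 X162.462 Y87.729
M5
G0 X146.057 Y52.823
M3 S467
G1 X145.877 Y60.013 F2294
G1 X126.470 Y54.538
G1 X100.431 Y42.582
G1 X80.354 Y30.326
G1 X78.837 Y23.954
M5
G0 X0.000 Y0.000

1 u = 1 mm; y_m = 128.200 − y.

[1] `<rect>` rectangle, #000000→score S467 F2294: (102.737,106.185) → (158.825,106.185) → (158.825,90.876) → (102.737,90.876) → (102.737,106.185) (closed)

[2] `<polyline>` open polyline, #000000→score S467 F2294: (64.461,114.848) → (175.122,39.981) → (148.905,20.999) → (111.389,50.480)

[3] `<path>` regular polygon, #000000→score S467 F2294: (162.462,87.729) → (183.222,80.639) → (176.132,59.879) → (155.372,66.969) → (162.462,87.729) (closed)

[4] `<path>` cubic bezier, #000000→score S467 F2294: (146.057,52.823) → (145.877,60.013) → (126.470,54.538) → (100.431,42.582) → (80.354,30.326) → (78.837,23.954)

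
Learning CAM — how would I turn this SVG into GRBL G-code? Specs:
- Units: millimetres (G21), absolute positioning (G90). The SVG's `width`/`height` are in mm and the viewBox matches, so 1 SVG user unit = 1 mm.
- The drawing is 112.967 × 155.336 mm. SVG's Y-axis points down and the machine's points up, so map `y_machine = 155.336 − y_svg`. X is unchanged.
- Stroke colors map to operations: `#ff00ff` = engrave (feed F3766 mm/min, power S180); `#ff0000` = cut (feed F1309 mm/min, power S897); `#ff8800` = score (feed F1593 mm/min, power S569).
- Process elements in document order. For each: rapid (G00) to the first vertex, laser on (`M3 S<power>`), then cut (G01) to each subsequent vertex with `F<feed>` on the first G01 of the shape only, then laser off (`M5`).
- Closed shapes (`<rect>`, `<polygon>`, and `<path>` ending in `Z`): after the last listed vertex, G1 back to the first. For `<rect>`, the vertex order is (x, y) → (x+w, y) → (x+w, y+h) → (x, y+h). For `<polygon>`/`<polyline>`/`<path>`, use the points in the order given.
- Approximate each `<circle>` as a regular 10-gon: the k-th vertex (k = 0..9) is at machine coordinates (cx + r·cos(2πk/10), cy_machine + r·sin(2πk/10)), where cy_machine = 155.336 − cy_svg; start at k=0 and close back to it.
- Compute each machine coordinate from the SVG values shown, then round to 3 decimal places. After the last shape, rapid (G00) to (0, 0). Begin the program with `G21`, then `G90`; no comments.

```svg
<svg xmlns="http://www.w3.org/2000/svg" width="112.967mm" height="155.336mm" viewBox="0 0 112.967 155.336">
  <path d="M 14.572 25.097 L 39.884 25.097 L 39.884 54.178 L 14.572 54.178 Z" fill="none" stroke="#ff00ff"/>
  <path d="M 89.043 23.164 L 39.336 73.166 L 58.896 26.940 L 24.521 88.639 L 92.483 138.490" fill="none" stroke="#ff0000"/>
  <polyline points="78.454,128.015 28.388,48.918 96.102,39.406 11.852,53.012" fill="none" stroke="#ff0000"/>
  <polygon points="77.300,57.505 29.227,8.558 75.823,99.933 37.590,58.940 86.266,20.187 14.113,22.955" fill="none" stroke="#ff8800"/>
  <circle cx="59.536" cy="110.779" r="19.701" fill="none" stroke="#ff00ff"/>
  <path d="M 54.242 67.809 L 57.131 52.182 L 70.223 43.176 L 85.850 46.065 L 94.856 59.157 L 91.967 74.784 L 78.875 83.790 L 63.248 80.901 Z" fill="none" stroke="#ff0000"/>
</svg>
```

viewBox `0 0 112.967 155.336` with mm width/height → 1 unit = 1 mm. Flip: y_m = 155.336 − y_svg.

**Shape 1** — `<path>` rectangle, stroke `#ff00ff` → engrave (S180, F3766). Machine vertices: (14.572,130.239) → (39.884,130.239) → (39.884,101.158) → (14.572,101.158) → (14.572,130.239). Closed: final G1 returns to the first vertex.

**Shape 2** — `<path>` open polyline, stroke `#ff0000` → cut (S897, F1309). Machine vertices: (89.043,132.172) → (39.336,82.170) → (58.896,128.396) → (24.521,66.697) → (92.483,16.846). Open path.

**Shape 3** — `<polyline>` open polyline, stroke `#ff0000` → cut (S897, F1309). Machine vertices: (78.454,27.321) → (28.388,106.418) → (96.102,115.930) → (11.852,102.324). Open path.

**Shape 4** — `<polygon>` closed polygon, stroke `#ff8800` → score (S569, F1593). Machine vertices: (77.300,97.831) → (29.227,146.778) → (75.823,55.403) → (37.590,96.396) → (86.266,135.149) → (14.113,132.381) → (77.300,97.831). Closed: final G1 returns to the first vertex.

**Shape 5** — `<circle>` circle, stroke `#ff00ff` → engrave (S180, F3766). Machine vertices: (79.237,44.557) → (75.474,56.137) → (65.624,63.294) → (53.448,63.294) → (43.598,56.137) → (39.835,44.557) → (43.598,32.977) → (53.448,25.820) → (65.624,25.820) → (75.474,32.977) → (79.237,44.557). Closed: final G1 returns to the first vertex.

**Shape 6** — `<path>` regular polygon, stroke `#ff0000` → cut (S897, F1309). Machine vertices: (54.242,87.527) → (57.131,103.154) → (70.223,112.160) → (85.850,109.271) → (94.856,96.179) → (91.967,80.552) → (78.875,71.546) → (63.248,74.435) → (54.242,87.527). Closed: final G1 returns to the first vertex.

G21
G90
G00 X14.572 Y130.239
M3 S180
G01 X39.884 Y130.239 F3766
G01 X39.884 Y101.158
G01 X14.572 Y101.158
G01 X14.572 Y130.239
M5
G00 X89.043 Y132.172
M3 S897
G01 X39.336 Y82.170 F1309
G01 X58.896 Y128.396
G01 X24.521 Y66.697
G01 X92.483 Y16.846
M5
G00 X78.454 Y27.321
M3 S897
G01 X28.388 Y106.418 F1309
G01 X96.102 Y115.930
G01 X11.852 Y102.324
M5
G00 X77.300 Y97.831
M3 S569
G01 X29.227 Y146.778 F1593
G01 X75.823 Y55.403
G01 X37.590 Y96.396
G01 X86.266 Y135.149
G01 X14.113 Y132.381
G01 X77.300 Y97.831
M5
G00 X79.237 Y44.557
M3 S180
G01 X75.474 Y56.137 F3766
G01 X65.624 Y63.294
G01 X53.448 Y63.294
G01 X43.598 Y56.137
G01 X39.835 Y44.557
G01 X43.598 Y32.977
G01 X53.448 Y25.820
G01 X65.624 Y25.820
G01 X75.474 Y32.977
G01 X79.237 Y44.557
M5
G00 X54.242 Y87.527
M3 S897
G01 X57.131 Y103.154 F1309
G01 X70.223 Y112.160
G01 X85.850 Y109.271
G01 X94.856 Y96.179
G01 X91.967 Y80.552
G01 X78.875 Y71.546
G01 X63.248 Y74.435
G01 X54.242 Y87.527
M5
G00 X0.000 Y0.000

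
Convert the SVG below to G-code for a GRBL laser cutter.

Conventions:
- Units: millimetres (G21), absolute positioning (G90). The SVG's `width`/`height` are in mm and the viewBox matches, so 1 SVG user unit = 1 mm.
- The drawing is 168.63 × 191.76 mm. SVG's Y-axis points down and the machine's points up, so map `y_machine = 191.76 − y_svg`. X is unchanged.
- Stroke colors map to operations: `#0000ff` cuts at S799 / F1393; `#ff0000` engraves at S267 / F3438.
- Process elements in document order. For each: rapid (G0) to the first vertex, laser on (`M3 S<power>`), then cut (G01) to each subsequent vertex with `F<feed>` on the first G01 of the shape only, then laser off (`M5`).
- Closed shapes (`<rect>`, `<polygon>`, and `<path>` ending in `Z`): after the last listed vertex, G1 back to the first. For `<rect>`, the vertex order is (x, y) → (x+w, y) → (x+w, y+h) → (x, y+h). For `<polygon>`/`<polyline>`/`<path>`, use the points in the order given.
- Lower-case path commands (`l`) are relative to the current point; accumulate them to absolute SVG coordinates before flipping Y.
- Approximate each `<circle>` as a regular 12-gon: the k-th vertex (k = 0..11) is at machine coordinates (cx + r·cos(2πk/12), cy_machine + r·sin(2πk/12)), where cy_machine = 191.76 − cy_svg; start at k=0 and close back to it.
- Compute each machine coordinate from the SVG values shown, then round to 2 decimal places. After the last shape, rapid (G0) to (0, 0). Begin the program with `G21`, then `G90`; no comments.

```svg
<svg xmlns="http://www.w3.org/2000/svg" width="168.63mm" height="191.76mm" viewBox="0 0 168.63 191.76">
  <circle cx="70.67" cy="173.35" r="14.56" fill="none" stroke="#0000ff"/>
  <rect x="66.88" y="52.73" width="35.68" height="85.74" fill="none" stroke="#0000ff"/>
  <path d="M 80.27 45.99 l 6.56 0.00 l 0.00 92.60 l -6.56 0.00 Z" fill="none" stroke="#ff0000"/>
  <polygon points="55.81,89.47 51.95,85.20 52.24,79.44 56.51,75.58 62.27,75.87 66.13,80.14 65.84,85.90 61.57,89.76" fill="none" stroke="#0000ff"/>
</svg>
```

viewBox `0 0 168.63 191.76` with mm width/height → 1 unit = 1 mm. Flip: y_m = 191.76 − y_svg.

**Shape 1** — `<circle>` circle, stroke `#0000ff` → cut (S799, F1393). Machine vertices: (85.23,18.41) → (83.28,25.69) → (77.95,31.02) → (70.67,32.97) → (63.39,31.02) → (58.06,25.69) → (56.11,18.41) → (58.06,11.13) → (63.39,5.80) → (70.67,3.85) → (77.95,5.80) → (83.28,11.13) → (85.23,18.41). Closed: final G1 returns to the first vertex.

**Shape 2** — `<rect>` rectangle, stroke `#0000ff` → cut (S799, F1393). Machine vertices: (66.88,139.03) → (102.56,139.03) → (102.56,53.29) → (66.88,53.29) → (66.88,139.03). Closed: final G1 returns to the first vertex.

**Shape 3** — `<path>` rectangle, stroke `#ff0000` → engrave (S267, F3438). Machine vertices: (80.27,145.77) → (86.83,145.77) → (86.83,53.17) → (80.27,53.17) → (80.27,145.77). Closed: final G1 returns to the first vertex.

**Shape 4** — `<polygon>` regular polygon, stroke `#0000ff` → cut (S799, F1393). Machine vertices: (55.81,102.29) → (51.95,106.56) → (52.24,112.32) → (56.51,116.18) → (62.27,115.89) → (66.13,111.62) → (65.84,105.86) → (61.57,102.00) → (55.81,102.29). Closed: final G1 returns to the first vertex.

G21
G90
G0 X85.23 Y18.41
M3 S799
G01 X83.28 Y25.69 F1393
G01 X77.95 Y31.02
G01 X70.67 Y32.97
G01 X63.39 Y31.02
G01 X58.06 Y25.69
G01 X56.11 Y18.41
G01 X58.06 Y11.13
G01 X63.39 Y5.80
G01 X70.67 Y3.85
G01 X77.95 Y5.80
G01 X83.28 Y11.13
G01 X85.23 Y18.41
M5
G0 X66.88 Y139.03
M3 S799
G01 X102.56 Y139.03 F1393
G01 X102.56 Y53.29
G01 X66.88 Y53.29
G01 X66.88 Y139.03
M5
G0 X80.27 Y145.77
M3 S267
G01 X86.83 Y145.77 F3438
G01 X86.83 Y53.17
G01 X80.27 Y53.17
G01 X80.27 Y145.77
M5
G0 X55.81 Y102.29
M3 S799
G01 X51.95 Y106.56 F1393
G01 X52.24 Y112.32
G01 X56.51 Y116.18
G01 X62.27 Y115.89
G01 X66.13 Y111.62
G01 X65.84 Y105.86
G01 X61.57 Y102.00
G01 X55.81 Y102.29
M5
G0 X0.00 Y0.00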